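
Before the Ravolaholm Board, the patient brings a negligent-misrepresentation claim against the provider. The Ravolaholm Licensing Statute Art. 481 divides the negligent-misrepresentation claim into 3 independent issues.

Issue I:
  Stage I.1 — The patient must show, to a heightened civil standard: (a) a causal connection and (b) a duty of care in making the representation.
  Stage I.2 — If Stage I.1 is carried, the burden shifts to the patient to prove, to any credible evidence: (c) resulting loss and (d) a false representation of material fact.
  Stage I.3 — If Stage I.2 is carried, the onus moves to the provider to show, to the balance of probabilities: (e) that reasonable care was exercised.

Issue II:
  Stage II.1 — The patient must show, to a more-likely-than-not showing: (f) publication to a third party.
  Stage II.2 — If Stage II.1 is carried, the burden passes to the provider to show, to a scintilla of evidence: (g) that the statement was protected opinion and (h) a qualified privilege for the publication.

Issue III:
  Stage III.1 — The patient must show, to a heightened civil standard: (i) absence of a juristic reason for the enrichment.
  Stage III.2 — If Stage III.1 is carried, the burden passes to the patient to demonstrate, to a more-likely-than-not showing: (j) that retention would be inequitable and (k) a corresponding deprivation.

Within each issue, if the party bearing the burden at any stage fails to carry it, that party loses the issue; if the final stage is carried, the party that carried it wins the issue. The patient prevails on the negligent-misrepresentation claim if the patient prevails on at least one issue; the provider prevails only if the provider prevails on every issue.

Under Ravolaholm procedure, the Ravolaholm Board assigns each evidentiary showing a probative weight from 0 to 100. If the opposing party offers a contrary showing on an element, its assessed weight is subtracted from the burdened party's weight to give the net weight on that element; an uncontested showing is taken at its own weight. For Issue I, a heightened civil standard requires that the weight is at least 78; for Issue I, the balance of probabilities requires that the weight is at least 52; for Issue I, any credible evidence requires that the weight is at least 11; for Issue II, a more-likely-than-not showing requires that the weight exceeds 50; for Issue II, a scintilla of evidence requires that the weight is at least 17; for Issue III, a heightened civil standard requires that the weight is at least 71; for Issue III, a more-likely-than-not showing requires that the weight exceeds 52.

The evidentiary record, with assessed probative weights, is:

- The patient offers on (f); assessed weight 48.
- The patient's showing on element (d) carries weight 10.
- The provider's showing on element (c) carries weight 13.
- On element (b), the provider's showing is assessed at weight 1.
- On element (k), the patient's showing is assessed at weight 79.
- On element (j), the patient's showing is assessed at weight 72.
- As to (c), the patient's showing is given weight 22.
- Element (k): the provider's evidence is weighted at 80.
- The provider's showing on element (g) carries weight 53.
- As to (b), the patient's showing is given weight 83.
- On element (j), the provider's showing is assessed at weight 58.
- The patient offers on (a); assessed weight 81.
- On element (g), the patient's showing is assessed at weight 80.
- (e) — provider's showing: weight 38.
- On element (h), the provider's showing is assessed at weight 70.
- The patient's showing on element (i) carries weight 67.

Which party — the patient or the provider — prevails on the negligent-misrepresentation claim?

provider

— Issue I —
Stage I.1 (patient, a heightened civil standard, weight is at least 78): (a) 81 ≥ 78 — meets; (b) net 83−1=82 ≥ 78 — meets.
  Stage I.1 carried; the burden remains with the patient.
Stage I.2 (patient, any credible evidence, weight is at least 11): (c) net 22−13=9 < 11 — fails; (d) 10 < 11 — fails.
  Stage I.2 not carried; the patient fails its burden.
So the provider prevails on this issue.
— Issue II —
Stage II.1 (patient, a more-likely-than-not showing, weight exceeds 50): (f) 48 ≤ 50 — fails.
  Stage II.1 not carried; the patient fails its burden.
So the provider prevails on this issue.
— Issue III —
Stage III.1 (patient, a heightened civil standard, weight is at least 71): (i) 67 < 71 — fails.
  The patient does not carry Stage III.1.
So the provider prevails on this issue.
Per-issue: Issue I → provider; Issue II → provider; Issue III → provider. The patient must prevail on at least one issue; overall, the provider prevails.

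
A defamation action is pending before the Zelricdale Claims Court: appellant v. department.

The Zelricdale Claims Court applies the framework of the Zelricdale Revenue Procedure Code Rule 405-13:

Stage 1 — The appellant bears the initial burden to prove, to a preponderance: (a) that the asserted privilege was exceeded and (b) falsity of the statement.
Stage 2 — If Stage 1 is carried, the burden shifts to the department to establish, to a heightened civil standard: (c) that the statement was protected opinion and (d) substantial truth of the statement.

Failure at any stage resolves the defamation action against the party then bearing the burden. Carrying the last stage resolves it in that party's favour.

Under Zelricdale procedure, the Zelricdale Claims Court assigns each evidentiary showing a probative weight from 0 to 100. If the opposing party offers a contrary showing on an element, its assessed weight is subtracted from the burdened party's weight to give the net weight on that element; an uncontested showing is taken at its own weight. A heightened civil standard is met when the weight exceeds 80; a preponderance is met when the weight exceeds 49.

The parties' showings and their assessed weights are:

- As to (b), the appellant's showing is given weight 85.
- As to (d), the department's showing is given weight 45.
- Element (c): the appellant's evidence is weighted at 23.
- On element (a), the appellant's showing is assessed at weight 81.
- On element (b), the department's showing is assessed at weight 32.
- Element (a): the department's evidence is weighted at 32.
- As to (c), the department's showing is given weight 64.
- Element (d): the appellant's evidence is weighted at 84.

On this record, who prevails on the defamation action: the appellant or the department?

department

Stage 1 (appellant, a preponderance, weight exceeds 49): (a) net 81−32=49 ≤ 49 — fails; (b) net 85−32=53 > 49 — meets.
  The appellant does not carry Stage 1.
So the department prevails.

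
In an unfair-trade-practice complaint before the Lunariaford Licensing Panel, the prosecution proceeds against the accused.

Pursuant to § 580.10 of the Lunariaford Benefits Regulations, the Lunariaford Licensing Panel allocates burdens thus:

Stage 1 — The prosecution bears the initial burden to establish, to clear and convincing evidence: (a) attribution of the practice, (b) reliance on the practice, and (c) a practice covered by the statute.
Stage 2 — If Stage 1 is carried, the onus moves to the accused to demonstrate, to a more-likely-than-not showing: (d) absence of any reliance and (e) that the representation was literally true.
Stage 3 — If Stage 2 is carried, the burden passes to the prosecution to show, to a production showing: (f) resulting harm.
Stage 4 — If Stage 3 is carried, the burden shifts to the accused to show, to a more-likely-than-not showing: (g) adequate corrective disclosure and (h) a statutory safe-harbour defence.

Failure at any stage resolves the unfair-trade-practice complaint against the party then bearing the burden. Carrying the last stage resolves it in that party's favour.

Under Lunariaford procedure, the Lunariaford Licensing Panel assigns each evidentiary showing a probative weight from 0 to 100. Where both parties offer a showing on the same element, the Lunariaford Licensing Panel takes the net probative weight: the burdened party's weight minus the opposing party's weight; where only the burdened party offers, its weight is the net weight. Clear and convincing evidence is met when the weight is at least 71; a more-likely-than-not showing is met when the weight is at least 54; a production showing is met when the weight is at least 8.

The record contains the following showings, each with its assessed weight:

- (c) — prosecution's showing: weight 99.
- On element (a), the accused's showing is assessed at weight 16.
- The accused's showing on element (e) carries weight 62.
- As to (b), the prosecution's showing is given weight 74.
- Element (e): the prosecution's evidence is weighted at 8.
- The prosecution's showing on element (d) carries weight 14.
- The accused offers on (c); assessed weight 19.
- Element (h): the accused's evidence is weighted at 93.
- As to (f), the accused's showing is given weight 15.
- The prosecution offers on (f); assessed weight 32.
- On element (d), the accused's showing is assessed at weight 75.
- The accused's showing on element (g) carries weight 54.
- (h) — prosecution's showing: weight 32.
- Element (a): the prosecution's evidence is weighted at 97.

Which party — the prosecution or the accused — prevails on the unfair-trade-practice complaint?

accused

Stage 1 (prosecution, clear and convincing evidence, weight is at least 71): (a) net 97−16=81 ≥ 71 — meets; (b) 74 ≥ 71 — meets; (c) net 99−19=80 ≥ 71 — meets.
  All elements met. The burden passes to the accused.
Stage 2 (accused, a more-likely-than-not showing, weight is at least 54): (d) net 75−14=61 ≥ 54 — meets; (e) net 62−8=54 ≥ 54 — meets.
  Stage 2 carried; the burden shifts to the prosecution.
Stage 3 (prosecution, a production showing, weight is at least 8): (f) net 32−15=17 ≥ 8 — meets.
  All elements met. The burden passes to the accused.
Stage 4 (accused, a more-likely-than-not showing, weight is at least 54): (g) 54 ≥ 54 — meets; (h) net 93−32=61 ≥ 54 — meets.
  All elements met at the final stage.
With every stage satisfied, the accused prevails.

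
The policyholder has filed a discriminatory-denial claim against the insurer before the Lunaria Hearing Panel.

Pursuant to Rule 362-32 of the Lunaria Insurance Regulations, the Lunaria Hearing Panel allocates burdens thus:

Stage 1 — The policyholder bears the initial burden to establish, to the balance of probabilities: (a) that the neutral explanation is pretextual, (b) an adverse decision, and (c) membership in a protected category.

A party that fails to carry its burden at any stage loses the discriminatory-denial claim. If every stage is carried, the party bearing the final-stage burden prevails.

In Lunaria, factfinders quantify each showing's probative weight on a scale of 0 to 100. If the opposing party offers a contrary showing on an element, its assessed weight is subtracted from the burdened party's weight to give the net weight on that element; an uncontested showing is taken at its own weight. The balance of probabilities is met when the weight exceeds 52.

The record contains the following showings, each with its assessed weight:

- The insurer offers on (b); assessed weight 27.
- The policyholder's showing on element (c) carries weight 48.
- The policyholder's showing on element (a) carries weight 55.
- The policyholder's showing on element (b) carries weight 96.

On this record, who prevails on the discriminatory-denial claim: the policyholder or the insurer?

insurer

Stage 1 — burden on policyholder; standard: the balance of probabilities (weight exceeds 52).
    (a): 55 > 52 [met]
    (b): 96 − 27 = 69 > 52 [met]
    (c): 48 ≤ 52 [not met]
  Not every element is met, so the policyholder fails to carry Stage 1.
The analysis ends at Stage 1; the insurer prevails.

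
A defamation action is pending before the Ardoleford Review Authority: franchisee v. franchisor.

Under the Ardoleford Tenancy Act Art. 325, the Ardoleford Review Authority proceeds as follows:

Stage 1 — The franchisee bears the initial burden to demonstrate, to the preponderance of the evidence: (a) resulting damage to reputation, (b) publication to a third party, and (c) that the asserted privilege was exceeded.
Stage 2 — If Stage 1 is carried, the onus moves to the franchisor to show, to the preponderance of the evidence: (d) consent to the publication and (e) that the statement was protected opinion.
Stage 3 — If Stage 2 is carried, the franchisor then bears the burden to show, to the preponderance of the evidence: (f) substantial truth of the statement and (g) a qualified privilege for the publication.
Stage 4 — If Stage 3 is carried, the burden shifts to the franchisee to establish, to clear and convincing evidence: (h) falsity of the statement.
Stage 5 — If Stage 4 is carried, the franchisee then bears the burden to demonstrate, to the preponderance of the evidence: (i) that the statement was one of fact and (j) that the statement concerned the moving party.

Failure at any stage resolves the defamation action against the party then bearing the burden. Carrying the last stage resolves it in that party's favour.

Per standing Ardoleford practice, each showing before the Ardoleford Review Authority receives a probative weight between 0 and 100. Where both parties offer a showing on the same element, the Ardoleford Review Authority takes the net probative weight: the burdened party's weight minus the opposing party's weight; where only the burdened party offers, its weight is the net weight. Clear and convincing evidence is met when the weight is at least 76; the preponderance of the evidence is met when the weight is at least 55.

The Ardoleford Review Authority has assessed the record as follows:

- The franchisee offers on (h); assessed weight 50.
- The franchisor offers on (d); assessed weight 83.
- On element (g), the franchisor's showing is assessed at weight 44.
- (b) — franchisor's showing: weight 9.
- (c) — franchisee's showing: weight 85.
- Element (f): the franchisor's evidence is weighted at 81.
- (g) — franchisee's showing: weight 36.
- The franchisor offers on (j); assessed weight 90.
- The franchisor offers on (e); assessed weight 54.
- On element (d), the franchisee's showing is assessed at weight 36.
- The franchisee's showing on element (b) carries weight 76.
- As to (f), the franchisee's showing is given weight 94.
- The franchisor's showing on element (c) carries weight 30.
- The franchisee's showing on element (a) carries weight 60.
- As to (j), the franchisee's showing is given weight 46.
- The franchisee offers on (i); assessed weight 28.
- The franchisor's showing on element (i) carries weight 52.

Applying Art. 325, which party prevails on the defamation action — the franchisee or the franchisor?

franchisee

Stage 1 — burden on franchisee; standard: the preponderance of the evidence (weight is at least 55).
    (a): 60 ≥ 55 [met]
    (b): 76 − 9 = 67 ≥ 55 [met]
    (c): 85 − 30 = 55 ≥ 55 [met]
  The franchisee carries Stage 1; the franchisor now bears the burden.
Stage 2 — burden on franchisor; standard: the preponderance of the evidence (weight is at least 55).
    (d): 83 − 36 = 47 < 55 [not met]
    (e): 54 < 55 [not met]
  Not every element is met, so the franchisor fails to carry Stage 2.
So the franchisee prevails.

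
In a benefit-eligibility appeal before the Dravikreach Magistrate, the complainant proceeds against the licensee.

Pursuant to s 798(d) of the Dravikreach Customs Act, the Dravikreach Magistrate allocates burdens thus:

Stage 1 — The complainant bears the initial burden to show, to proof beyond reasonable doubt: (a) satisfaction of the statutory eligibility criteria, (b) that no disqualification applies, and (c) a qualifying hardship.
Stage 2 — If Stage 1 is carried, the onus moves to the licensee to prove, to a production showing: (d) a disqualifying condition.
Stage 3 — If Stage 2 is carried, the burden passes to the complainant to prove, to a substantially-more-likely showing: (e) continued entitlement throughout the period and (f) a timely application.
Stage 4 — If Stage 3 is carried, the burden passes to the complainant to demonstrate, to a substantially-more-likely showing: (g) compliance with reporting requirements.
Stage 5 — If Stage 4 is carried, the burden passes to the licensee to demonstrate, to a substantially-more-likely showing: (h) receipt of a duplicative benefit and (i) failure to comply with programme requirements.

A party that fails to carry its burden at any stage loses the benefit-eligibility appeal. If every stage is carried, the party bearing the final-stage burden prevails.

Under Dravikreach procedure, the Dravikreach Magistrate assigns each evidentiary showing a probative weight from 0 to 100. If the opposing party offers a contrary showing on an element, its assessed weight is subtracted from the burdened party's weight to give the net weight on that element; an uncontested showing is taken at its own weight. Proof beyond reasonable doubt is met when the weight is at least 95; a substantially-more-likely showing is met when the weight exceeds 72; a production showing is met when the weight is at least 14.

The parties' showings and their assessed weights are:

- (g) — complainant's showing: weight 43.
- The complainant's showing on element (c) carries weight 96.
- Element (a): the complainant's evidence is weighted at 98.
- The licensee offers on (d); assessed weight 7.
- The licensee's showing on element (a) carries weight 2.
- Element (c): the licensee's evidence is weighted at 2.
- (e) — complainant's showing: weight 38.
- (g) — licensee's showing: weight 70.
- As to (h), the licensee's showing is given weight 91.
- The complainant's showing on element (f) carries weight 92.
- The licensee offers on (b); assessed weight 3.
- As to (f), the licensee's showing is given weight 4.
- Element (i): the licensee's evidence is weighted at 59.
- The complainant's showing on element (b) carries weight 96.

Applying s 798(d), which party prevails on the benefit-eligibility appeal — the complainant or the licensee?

licensee

Stage 1 (complainant, proof beyond reasonable doubt, weight is at least 95): (a) net 98−2=96 ≥ 95 — meets; (b) net 96−3=93 < 95 — fails; (c) net 96−2=94 < 95 — fails.
  Not every element is met, so the complainant fails to carry Stage 1.
So the licensee prevails.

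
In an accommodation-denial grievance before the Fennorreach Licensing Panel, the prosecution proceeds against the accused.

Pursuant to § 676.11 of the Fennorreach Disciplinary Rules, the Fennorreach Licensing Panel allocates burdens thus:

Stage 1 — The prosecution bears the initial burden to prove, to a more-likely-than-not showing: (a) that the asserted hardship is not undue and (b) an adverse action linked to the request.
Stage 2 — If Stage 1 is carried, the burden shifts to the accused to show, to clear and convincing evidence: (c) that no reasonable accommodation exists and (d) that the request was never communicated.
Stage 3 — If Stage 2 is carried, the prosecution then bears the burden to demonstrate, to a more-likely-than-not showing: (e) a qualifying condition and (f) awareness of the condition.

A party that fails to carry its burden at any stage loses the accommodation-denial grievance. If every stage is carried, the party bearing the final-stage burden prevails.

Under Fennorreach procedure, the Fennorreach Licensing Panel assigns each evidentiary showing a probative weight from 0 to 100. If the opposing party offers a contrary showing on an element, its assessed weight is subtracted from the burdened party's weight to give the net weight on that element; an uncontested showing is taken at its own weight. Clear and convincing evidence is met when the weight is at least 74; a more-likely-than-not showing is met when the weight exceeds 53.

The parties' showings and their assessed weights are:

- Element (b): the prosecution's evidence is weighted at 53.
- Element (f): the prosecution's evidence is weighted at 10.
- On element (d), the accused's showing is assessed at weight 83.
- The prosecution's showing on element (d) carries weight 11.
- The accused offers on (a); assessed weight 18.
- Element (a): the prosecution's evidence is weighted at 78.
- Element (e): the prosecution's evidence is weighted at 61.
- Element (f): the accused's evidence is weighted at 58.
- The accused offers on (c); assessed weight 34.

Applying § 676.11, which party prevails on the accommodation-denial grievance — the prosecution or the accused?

Stage 1 (prosecution, a more-likely-than-not showing, weight exceeds 53): (a) net 78−18=60 > 53 — meets; (b) 53 ≤ 53 — fails.
  Stage 1 not carried; the prosecution fails its burden.
So the accused prevails.

accused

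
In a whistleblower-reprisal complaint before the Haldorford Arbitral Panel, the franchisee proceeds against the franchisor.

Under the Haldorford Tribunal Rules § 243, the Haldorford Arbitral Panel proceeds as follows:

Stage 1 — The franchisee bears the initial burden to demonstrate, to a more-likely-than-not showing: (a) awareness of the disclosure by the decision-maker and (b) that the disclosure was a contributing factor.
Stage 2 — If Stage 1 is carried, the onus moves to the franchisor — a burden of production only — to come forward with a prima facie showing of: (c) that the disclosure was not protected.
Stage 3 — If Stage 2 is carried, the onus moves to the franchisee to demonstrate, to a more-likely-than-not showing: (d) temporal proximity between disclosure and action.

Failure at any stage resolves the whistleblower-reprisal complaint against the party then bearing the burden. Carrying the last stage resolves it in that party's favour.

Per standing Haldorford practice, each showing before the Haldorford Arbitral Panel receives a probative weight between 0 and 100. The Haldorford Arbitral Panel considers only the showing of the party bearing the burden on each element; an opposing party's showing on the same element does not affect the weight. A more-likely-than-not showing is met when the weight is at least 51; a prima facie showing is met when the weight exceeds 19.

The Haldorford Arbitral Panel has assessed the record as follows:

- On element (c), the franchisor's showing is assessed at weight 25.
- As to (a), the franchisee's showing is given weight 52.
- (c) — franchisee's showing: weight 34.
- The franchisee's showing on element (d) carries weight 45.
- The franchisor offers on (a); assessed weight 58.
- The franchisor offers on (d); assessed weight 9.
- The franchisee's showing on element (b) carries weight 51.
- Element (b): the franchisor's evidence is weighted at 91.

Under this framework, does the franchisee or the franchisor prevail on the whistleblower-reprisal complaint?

franchisor

Stage 1 (franchisee, a more-likely-than-not showing, weight is at least 51): (a) 52 (franchisor's 58 disregarded) ≥ 51 — meets; (b) 51 (franchisor's 91 disregarded) ≥ 51 — meets.
  All elements met. The burden passes to the franchisor.
Stage 2 (franchisor, a prima facie showing, weight exceeds 19): (c) 25 (franchisee's 34 disregarded) > 19 — meets.
  All elements met. The burden passes to the franchisee.
Stage 3 (franchisee, a more-likely-than-not showing, weight is at least 51): (d) 45 (franchisor's 9 disregarded) < 51 — fails.
  Stage 3 not carried; the franchisee fails its burden.
The franchisor prevails.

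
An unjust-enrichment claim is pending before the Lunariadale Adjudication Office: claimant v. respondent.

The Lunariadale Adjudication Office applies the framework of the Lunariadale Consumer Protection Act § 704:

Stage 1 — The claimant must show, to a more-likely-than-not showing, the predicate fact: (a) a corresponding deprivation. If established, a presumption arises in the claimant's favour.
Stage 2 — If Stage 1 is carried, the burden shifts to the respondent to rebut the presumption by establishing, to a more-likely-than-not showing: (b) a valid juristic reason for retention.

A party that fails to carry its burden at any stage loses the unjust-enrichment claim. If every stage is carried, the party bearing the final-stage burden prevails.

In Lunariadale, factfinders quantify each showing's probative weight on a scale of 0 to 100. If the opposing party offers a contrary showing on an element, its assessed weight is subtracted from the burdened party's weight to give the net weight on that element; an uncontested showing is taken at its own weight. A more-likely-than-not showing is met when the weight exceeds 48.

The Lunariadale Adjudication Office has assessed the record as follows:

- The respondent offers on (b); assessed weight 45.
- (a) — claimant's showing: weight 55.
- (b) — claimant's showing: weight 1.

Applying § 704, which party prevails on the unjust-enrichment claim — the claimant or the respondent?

Stage 1 — burden on claimant; standard: a more-likely-than-not showing (weight exceeds 48).
    (a): 55 > 48 [met]
  Stage 1 carried; the burden shifts to the respondent.
Stage 2 — burden on respondent; standard: a more-likely-than-not showing (weight exceeds 48).
    (b): 45 − 1 = 44 ≤ 48 [not met]
  The respondent does not carry Stage 2.
So the claimant prevails.

claimant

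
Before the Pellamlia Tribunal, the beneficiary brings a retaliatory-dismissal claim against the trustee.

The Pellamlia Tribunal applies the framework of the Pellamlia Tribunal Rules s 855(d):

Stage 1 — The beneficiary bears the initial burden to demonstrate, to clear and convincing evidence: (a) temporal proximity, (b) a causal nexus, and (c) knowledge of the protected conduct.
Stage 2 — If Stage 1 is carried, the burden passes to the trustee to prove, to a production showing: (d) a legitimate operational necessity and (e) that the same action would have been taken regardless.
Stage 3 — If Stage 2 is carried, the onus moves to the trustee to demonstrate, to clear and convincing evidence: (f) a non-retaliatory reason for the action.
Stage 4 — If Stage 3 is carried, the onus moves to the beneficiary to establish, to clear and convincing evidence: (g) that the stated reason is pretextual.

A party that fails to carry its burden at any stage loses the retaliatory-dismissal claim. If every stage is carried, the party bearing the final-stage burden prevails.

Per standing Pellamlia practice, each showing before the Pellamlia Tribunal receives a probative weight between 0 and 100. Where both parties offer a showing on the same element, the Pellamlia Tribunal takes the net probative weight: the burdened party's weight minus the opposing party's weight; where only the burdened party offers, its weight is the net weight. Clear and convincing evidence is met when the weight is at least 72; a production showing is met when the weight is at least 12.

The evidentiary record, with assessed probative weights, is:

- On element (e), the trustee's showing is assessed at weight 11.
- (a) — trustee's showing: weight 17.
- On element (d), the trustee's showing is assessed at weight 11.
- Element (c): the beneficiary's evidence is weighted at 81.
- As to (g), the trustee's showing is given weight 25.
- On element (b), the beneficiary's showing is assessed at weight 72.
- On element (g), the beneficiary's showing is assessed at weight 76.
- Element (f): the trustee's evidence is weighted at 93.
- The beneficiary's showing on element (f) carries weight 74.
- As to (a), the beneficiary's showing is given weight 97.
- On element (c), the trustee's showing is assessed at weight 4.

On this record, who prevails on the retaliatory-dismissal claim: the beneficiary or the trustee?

beneficiary

Stage 1 (beneficiary, clear and convincing evidence, weight is at least 72): (a) net 97−17=80 ≥ 72 — meets; (b) 72 ≥ 72 — meets; (c) net 81−4=77 ≥ 72 — meets.
  All elements met. The burden passes to the trustee.
Stage 2 (trustee, a production showing, weight is at least 12): (d) 11 < 12 — fails; (e) 11 < 12 — fails.
  The trustee does not carry Stage 2.
The beneficiary prevails.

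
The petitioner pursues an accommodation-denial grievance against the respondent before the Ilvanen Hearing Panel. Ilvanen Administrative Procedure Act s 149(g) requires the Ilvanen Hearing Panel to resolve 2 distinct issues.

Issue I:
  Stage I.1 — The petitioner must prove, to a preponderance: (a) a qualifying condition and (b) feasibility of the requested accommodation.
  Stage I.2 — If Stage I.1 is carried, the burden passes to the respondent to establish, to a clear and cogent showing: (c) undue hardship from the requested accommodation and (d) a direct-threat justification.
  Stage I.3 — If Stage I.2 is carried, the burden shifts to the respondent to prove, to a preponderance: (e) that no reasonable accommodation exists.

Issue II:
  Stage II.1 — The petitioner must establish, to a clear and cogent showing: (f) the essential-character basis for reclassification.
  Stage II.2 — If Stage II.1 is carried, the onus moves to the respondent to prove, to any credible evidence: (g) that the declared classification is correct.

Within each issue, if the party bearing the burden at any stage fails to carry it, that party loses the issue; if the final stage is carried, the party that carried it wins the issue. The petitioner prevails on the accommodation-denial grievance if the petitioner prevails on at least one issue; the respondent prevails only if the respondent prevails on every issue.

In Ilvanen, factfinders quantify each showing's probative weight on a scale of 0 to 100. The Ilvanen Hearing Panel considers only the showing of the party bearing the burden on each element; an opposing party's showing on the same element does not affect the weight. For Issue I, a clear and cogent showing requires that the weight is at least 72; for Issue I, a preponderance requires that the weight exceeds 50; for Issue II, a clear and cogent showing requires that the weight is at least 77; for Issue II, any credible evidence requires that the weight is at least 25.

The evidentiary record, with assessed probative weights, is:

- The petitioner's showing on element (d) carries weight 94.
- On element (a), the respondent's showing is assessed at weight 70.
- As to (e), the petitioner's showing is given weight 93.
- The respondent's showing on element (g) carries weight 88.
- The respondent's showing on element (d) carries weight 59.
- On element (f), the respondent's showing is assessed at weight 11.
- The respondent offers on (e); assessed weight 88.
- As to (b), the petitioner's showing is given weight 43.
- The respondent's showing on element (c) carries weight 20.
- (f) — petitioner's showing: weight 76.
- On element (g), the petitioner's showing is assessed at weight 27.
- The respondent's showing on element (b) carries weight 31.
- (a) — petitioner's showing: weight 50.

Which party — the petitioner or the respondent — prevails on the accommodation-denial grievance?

— Issue I —
At Stage I.1 the petitioner must meet a preponderance (weight exceeds 50): on (a) the weight is 50 (the respondent's 70 is given no effect), which does not exceed 50, so (a) does not meet the standard; on (b) the weight is 43 (the respondent's 31 is given no effect), ≤ 50, so (b) does not meet the standard.
  Stage I.1 not carried; the petitioner fails its burden.
The analysis ends at Stage I.1; the respondent prevails on this issue.
— Issue II —
Stage II.1 — burden on petitioner; standard: a clear and cogent showing (weight is at least 77).
    (f): 76 (respondent's 11 disregarded) < 77 [not met]
  Not every element is met, so the petitioner fails to carry Stage II.1.
So the respondent prevails on this issue.
Per-issue: Issue I → respondent; Issue II → respondent. The petitioner must prevail on at least one issue; overall, the respondent prevails.

respondent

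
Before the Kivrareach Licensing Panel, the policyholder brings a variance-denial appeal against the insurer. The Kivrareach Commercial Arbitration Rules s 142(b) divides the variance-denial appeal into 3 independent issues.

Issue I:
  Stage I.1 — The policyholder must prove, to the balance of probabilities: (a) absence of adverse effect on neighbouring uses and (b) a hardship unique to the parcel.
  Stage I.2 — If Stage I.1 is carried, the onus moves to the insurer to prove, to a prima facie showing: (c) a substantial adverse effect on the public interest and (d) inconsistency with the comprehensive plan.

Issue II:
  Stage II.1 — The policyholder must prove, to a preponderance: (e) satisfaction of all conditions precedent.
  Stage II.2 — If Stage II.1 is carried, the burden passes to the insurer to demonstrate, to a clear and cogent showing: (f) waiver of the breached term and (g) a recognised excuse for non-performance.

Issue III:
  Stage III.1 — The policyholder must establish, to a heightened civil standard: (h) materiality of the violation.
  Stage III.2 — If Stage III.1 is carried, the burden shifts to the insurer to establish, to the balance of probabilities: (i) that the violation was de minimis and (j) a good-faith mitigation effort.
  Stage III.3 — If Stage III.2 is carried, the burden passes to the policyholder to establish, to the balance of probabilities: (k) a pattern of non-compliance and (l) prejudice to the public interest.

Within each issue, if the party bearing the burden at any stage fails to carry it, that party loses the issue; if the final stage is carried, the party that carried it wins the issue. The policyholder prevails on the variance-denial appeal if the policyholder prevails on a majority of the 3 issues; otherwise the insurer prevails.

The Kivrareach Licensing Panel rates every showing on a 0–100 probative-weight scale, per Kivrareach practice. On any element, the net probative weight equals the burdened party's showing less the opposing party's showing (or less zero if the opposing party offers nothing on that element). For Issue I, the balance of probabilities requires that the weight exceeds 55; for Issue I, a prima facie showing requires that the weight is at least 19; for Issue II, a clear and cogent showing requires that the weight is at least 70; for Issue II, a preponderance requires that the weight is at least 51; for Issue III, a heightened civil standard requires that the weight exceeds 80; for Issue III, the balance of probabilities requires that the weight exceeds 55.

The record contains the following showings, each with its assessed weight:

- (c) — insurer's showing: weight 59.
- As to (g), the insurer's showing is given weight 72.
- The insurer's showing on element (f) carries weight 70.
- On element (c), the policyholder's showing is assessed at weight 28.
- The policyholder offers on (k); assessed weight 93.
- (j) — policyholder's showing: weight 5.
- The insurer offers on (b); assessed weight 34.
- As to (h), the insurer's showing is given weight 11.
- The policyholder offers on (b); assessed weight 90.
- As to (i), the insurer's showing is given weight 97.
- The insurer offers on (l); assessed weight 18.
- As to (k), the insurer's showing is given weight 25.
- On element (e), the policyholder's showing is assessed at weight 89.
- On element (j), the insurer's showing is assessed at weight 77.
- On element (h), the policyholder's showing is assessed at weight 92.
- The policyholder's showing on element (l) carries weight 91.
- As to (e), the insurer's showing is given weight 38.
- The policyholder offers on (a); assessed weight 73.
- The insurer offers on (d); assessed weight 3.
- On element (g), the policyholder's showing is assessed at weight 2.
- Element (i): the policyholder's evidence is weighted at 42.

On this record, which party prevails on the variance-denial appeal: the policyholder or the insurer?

— Issue I —
At Stage I.1 the policyholder must meet the balance of probabilities (weight exceeds 55): on (a) the weight is 73, which does exceed 55, so (a) meets the standard; on (b) the weight is 90 less the opposing 34 gives net 56, which does exceed 55, so (b) meets the standard.
  Stage I.1 is satisfied; the onus moves to the insurer.
At Stage I.2 the insurer must meet a prima facie showing (weight is at least 19): on (c) the weight is 59 less the opposing 28 gives net 31, ≥ 19, so (c) meets the standard; on (d) the weight is 3, which does not reach 19, so (d) does not meet the standard.
  The insurer does not carry Stage I.2.
The policyholder prevails on this issue.
— Issue II —
Stage II.1 (policyholder, a preponderance, weight is at least 51): (e) net 89−38=51 ≥ 51 — meets.
  All elements met. The burden passes to the insurer.
Stage II.2 (insurer, a clear and cogent showing, weight is at least 70): (f) 70 ≥ 70 — meets; (g) net 72−2=70 ≥ 70 — meets.
  Stage II.2 carried; the final stage is satisfied.
With every stage satisfied, the insurer prevails on this issue.
— Issue III —
At Stage III.1 the policyholder must meet a heightened civil standard (weight exceeds 80): on (h) the weight is 92 less the opposing 11 gives net 81, which does exceed 80, so (h) meets the standard.
  Stage III.1 carried; the burden shifts to the insurer.
At Stage III.2 the insurer must meet the balance of probabilities (weight exceeds 55): on (i) the weight is 97 less the opposing 42 gives net 55, ≤ 55, so (i) does not meet the standard; on (j) the weight is 77 less the opposing 5 gives net 72, > 55, so (j) meets the standard.
  The insurer does not carry Stage III.2.
The policyholder prevails on this issue.
Per-issue: Issue I → policyholder; Issue II → insurer; Issue III → policyholder. The policyholder must prevail on a majority of issues; overall, the policyholder prevails.

policyholder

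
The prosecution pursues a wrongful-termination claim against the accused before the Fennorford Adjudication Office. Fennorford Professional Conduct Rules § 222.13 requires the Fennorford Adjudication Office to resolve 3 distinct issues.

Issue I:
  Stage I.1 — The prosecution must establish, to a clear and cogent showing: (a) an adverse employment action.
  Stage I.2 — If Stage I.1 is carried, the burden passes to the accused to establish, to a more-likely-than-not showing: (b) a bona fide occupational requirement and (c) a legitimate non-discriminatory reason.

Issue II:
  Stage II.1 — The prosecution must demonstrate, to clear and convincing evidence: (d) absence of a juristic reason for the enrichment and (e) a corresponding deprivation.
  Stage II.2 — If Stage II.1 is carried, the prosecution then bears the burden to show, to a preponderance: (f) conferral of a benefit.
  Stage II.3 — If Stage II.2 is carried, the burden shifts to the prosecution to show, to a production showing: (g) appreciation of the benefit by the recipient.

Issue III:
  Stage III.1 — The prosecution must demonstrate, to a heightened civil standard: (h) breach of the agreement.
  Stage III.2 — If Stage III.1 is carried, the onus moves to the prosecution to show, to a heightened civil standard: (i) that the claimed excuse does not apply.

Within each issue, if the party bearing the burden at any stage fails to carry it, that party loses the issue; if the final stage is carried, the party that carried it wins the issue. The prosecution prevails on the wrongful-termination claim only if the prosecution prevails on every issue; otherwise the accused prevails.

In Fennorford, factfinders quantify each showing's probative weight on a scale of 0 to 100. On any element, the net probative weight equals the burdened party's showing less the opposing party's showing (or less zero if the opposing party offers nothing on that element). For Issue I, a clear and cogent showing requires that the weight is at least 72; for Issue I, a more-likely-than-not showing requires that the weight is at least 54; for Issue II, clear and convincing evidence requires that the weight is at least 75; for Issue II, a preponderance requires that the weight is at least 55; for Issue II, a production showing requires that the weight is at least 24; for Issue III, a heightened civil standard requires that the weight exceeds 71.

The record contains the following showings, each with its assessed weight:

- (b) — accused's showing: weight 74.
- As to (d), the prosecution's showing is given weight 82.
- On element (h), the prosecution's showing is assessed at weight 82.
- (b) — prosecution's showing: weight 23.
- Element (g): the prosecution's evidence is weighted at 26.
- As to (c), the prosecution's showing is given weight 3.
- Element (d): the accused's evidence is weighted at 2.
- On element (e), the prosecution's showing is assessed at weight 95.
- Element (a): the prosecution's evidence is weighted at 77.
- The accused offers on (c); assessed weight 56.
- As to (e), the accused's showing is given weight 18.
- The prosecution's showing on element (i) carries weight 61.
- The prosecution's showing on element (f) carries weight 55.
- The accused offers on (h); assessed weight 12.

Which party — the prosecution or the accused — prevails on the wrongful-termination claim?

— Issue I —
Stage I.1 (prosecution, a clear and cogent showing, weight is at least 72): (a) 77 ≥ 72 — meets.
  All elements met. The burden passes to the accused.
Stage I.2 (accused, a more-likely-than-not showing, weight is at least 54): (b) net 74−23=51 < 54 — fails; (c) net 56−3=53 < 54 — fails.
  Stage I.2 not carried; the accused fails its burden.
So the prosecution prevails on this issue.
— Issue II —
At Stage II.1 the prosecution must meet clear and convincing evidence (weight is at least 75): on (d) the weight is 82 less the opposing 2 gives net 80, ≥ 75, so (d) meets the standard; on (e) the weight is 95 less the opposing 18 gives net 77, which does reach 75, so (e) meets the standard.
  All elements met. The prosecution retains the burden for Stage II.2.
At Stage II.2 the prosecution must meet a preponderance (weight is at least 55): on (f) the weight is 55, ≥ 55, so (f) meets the standard.
  Stage II.2 carried; the burden remains with the prosecution.
At Stage II.3 the prosecution must meet a production showing (weight is at least 24): on (g) the weight is 26, which does reach 24, so (g) meets the standard.
  The prosecution carries the last stage.
All stages carried — the prosecution prevails on this issue.
— Issue III —
Stage III.1 — burden on prosecution; standard: a heightened civil standard (weight exceeds 71).
    (h): 82 − 12 = 70 ≤ 71 [not met]
  Not every element is met, so the prosecution fails to carry Stage III.1.
The analysis ends at Stage III.1; the accused prevails on this issue.
Per-issue: Issue I → prosecution; Issue II → prosecution; Issue III → accused. The prosecution must prevail on every issue; overall, the accused prevails.

accused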